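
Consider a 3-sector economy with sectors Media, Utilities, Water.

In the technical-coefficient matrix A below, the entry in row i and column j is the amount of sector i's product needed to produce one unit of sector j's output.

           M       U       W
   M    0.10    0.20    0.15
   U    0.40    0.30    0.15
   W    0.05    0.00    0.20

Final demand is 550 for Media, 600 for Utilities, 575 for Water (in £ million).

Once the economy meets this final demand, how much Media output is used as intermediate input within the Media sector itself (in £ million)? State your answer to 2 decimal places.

z_MM = 111.17

I − A =
  [   0.90    -0.20    -0.15]
  [  -0.40     0.70    -0.15]
  [  -0.05     0.00     0.80]
Cofactors of I−A, C_ij = (−1)^(i+j)·(minor ij) (rows/columns in the sector order above):
  C_11 = (0.70)(0.80) − (-0.15)(0.00) = 0.5600
  C_12 = −[(-0.40)(0.80) − (-0.15)(-0.05)] = 0.3275
  C_13 = (-0.40)(0.00) − (0.70)(-0.05) = 0.0350
  C_21 = −[(-0.20)(0.80) − (-0.15)(0.00)] = 0.1600
  C_22 = (0.90)(0.80) − (-0.15)(-0.05) = 0.7125
  C_23 = −[(0.90)(0.00) − (-0.20)(-0.05)] = 0.0100
  C_31 = (-0.20)(-0.15) − (-0.15)(0.70) = 0.1350
  C_32 = −[(0.90)(-0.15) − (-0.15)(-0.40)] = 0.1950
  C_33 = (0.90)(0.70) − (-0.20)(-0.40) = 0.5500
det(I−A) = Σ_j (I−A)_1j·C_1j = (0.90)(0.5600) + (-0.20)(0.3275) + (-0.15)(0.0350) = 0.43325
adj(I−A) = Cᵀ =
  [ 0.5600   0.1600   0.1350]
  [ 0.3275   0.7125   0.1950]
  [ 0.0350   0.0100   0.5500]
(I − A)⁻¹ = adj(I−A) / det(I−A) ≈
  [   1.2926     0.3693     0.3116]
  [   0.7559     1.6445     0.4501]
  [   0.0808     0.0231     1.2695]
First solve x = (I − A)⁻¹ d = adj(I−A)·d / det(I−A); in particular x_M = (0.5600·550 + 0.1600·600 + 0.1350·575) / 0.43325 = 481.625 / 0.43325 ≈ 1111.6561.
Intermediate flow from M to M: z_MM = a_MM · x_M = 0.10 × 481.625 / 0.43325 = 48.1625 / 0.43325 ≈ 111.17.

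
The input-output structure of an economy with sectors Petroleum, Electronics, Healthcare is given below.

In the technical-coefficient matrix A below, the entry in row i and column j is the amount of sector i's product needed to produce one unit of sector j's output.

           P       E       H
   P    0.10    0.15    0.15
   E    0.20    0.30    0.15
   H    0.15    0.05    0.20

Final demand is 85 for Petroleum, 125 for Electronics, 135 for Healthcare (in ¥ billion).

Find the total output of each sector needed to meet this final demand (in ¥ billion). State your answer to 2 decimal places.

x_P = 177.00, x_E = 276.11, x_H = 219.19

I − A =
  [   0.90    -0.15    -0.15]
  [  -0.20     0.70    -0.15]
  [  -0.15    -0.05     0.80]
Cofactors of I−A, C_ij = (−1)^(i+j)·(minor ij) (rows/columns in the sector order above):
  C_11 = (0.70)(0.80) − (-0.15)(-0.05) = 0.5525
  C_12 = −[(-0.20)(0.80) − (-0.15)(-0.15)] = 0.1825
  C_13 = (-0.20)(-0.05) − (0.70)(-0.15) = 0.1150
  C_21 = −[(-0.15)(0.80) − (-0.15)(-0.05)] = 0.1275
  C_22 = (0.90)(0.80) − (-0.15)(-0.15) = 0.6975
  C_23 = −[(0.90)(-0.05) − (-0.15)(-0.15)] = 0.0675
  C_31 = (-0.15)(-0.15) − (-0.15)(0.70) = 0.1275
  C_32 = −[(0.90)(-0.15) − (-0.15)(-0.20)] = 0.1650
  C_33 = (0.90)(0.70) − (-0.15)(-0.20) = 0.6000
det(I−A) = Σ_j (I−A)_1j·C_1j = (0.90)(0.5525) + (-0.15)(0.1825) + (-0.15)(0.1150) = 0.452625
adj(I−A) = Cᵀ =
  [ 0.5525   0.1275   0.1275]
  [ 0.1825   0.6975   0.1650]
  [ 0.1150   0.0675   0.6000]
(I − A)⁻¹ = adj(I−A) / det(I−A) ≈
  [   1.2207     0.2817     0.2817]
  [   0.4032     1.5410     0.3645]
  [   0.2541     0.1491     1.3256]
x = (I − A)⁻¹ d = adj(I−A)·d / det(I−A), with det(I−A) = 0.452625:
  x_P = (0.5525·85 + 0.1275·125 + 0.1275·135) / 0.452625 = 80.1125 / 0.452625 ≈ 177.00
  x_E = (0.1825·85 + 0.6975·125 + 0.1650·135) / 0.452625 = 124.975 / 0.452625 ≈ 276.11
  x_H = (0.1150·85 + 0.0675·125 + 0.6000·135) / 0.452625 = 99.2125 / 0.452625 ≈ 219.19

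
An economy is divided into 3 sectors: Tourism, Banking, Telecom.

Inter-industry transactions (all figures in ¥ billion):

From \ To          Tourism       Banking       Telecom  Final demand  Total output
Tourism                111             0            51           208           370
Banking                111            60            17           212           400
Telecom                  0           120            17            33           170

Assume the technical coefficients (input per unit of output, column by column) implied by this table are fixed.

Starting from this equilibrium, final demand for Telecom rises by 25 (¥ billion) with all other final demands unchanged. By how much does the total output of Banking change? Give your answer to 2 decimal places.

Technical coefficients a_ij = z_ij / X_j:
  a_11 = 111/370 = 0.30, a_21 = 111/370 = 0.30, a_31 = 0/370 = 0.00
  a_12 = 0/400 = 0.00, a_22 = 60/400 = 0.15, a_32 = 120/400 = 0.30
  a_13 = 51/170 = 0.30, a_23 = 17/170 = 0.10, a_33 = 17/170 = 0.10
I − A =
  [   0.70     0.00    -0.30]
  [  -0.30     0.85    -0.10]
  [   0.00    -0.30     0.90]
Cofactors of I−A, C_ij = (−1)^(i+j)·(minor ij) (rows/columns in the sector order above):
  C_11 = (0.85)(0.90) − (-0.10)(-0.30) = 0.7350
  C_12 = −[(-0.30)(0.90) − (-0.10)(0.00)] = 0.2700
  C_13 = (-0.30)(-0.30) − (0.85)(0.00) = 0.0900
  C_21 = −[(0.00)(0.90) − (-0.30)(-0.30)] = 0.0900
  C_22 = (0.70)(0.90) − (-0.30)(0.00) = 0.6300
  C_23 = −[(0.70)(-0.30) − (0.00)(0.00)] = 0.2100
  C_31 = (0.00)(-0.10) − (-0.30)(0.85) = 0.2550
  C_32 = −[(0.70)(-0.10) − (-0.30)(-0.30)] = 0.1600
  C_33 = (0.70)(0.85) − (0.00)(-0.30) = 0.5950
det(I−A) = Σ_j (I−A)_1j·C_1j = (0.70)(0.7350) + (0.00)(0.2700) + (-0.30)(0.0900) = 0.4875
adj(I−A) = Cᵀ =
  [ 0.7350   0.0900   0.2550]
  [ 0.2700   0.6300   0.1600]
  [ 0.0900   0.2100   0.5950]
(I − A)⁻¹ = adj(I−A) / det(I−A) ≈
  [   1.5077     0.1846     0.5231]
  [   0.5538     1.2923     0.3282]
  [   0.1846     0.4308     1.2205]
Δx = (I − A)⁻¹ Δd with Δd having +25 in the Telecom component and 0 elsewhere.
So Δx_2 = L_23 · (+25), where L_23 = adj(I−A)_23 / det(I−A) = 0.1600 / 0.4875.
Δx_2 = 0.1600 × (+25) / 0.4875 = 4.00 / 0.4875 ≈ 8.21.

Δx_2 = 8.21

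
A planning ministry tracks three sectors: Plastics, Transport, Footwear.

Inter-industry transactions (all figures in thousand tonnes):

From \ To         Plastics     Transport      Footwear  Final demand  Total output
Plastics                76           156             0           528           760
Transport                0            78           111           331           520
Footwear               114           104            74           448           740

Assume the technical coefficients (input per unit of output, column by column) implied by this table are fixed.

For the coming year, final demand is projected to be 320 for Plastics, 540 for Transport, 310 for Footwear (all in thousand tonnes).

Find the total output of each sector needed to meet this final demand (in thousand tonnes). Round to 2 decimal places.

x_1 = 603.21, x_2 = 742.96, x_3 = 610.08

Technical coefficients a_ij = z_ij / X_j:
  a_11 = 76/760 = 0.10, a_21 = 0/760 = 0.00, a_31 = 114/760 = 0.15
  a_12 = 156/520 = 0.30, a_22 = 78/520 = 0.15, a_32 = 104/520 = 0.20
  a_13 = 0/740 = 0.00, a_23 = 111/740 = 0.15, a_33 = 74/740 = 0.10
I − A =
  [   0.90    -0.30     0.00]
  [   0.00     0.85    -0.15]
  [  -0.15    -0.20     0.90]
Cofactors of I−A, C_ij = (−1)^(i+j)·(minor ij) (rows/columns in the sector order above):
  C_11 = (0.85)(0.90) − (-0.15)(-0.20) = 0.7350
  C_12 = −[(0.00)(0.90) − (-0.15)(-0.15)] = 0.0225
  C_13 = (0.00)(-0.20) − (0.85)(-0.15) = 0.1275
  C_21 = −[(-0.30)(0.90) − (0.00)(-0.20)] = 0.2700
  C_22 = (0.90)(0.90) − (0.00)(-0.15) = 0.8100
  C_23 = −[(0.90)(-0.20) − (-0.30)(-0.15)] = 0.2250
  C_31 = (-0.30)(-0.15) − (0.00)(0.85) = 0.0450
  C_32 = −[(0.90)(-0.15) − (0.00)(0.00)] = 0.1350
  C_33 = (0.90)(0.85) − (-0.30)(0.00) = 0.7650
det(I−A) = Σ_j (I−A)_1j·C_1j = (0.90)(0.7350) + (-0.30)(0.0225) + (0.00)(0.1275) = 0.65475
adj(I−A) = Cᵀ =
  [ 0.7350   0.2700   0.0450]
  [ 0.0225   0.8100   0.1350]
  [ 0.1275   0.2250   0.7650]
(I − A)⁻¹ = adj(I−A) / det(I−A) ≈
  [   1.1226     0.4124     0.0687]
  [   0.0344     1.2371     0.2062]
  [   0.1947     0.3436     1.1684]
x = (I − A)⁻¹ d = adj(I−A)·d / det(I−A), with det(I−A) = 0.65475:
  x_1 = (0.7350·320 + 0.2700·540 + 0.0450·310) / 0.65475 = 394.95 / 0.65475 ≈ 603.21
  x_2 = (0.0225·320 + 0.8100·540 + 0.1350·310) / 0.65475 = 486.45 / 0.65475 ≈ 742.96
  x_3 = (0.1275·320 + 0.2250·540 + 0.7650·310) / 0.65475 = 399.45 / 0.65475 ≈ 610.08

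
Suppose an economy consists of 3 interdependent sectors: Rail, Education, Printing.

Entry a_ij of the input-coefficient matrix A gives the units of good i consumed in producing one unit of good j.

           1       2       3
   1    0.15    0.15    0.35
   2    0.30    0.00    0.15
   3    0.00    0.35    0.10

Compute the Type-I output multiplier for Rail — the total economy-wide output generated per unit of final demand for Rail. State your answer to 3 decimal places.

m_1 = 1.901

I − A =
  [   0.85    -0.15    -0.35]
  [  -0.30     1.00    -0.15]
  [   0.00    -0.35     0.90]
Cofactors of I−A, C_ij = (−1)^(i+j)·(minor ij) (rows/columns in the sector order above):
  C_11 = (1.00)(0.90) − (-0.15)(-0.35) = 0.8475
  C_12 = −[(-0.30)(0.90) − (-0.15)(0.00)] = 0.2700
  C_13 = (-0.30)(-0.35) − (1.00)(0.00) = 0.1050
  C_21 = −[(-0.15)(0.90) − (-0.35)(-0.35)] = 0.2575
  C_22 = (0.85)(0.90) − (-0.35)(0.00) = 0.7650
  C_23 = −[(0.85)(-0.35) − (-0.15)(0.00)] = 0.2975
  C_31 = (-0.15)(-0.15) − (-0.35)(1.00) = 0.3725
  C_32 = −[(0.85)(-0.15) − (-0.35)(-0.30)] = 0.2325
  C_33 = (0.85)(1.00) − (-0.15)(-0.30) = 0.8050
det(I−A) = Σ_j (I−A)_1j·C_1j = (0.85)(0.8475) + (-0.15)(0.2700) + (-0.35)(0.1050) = 0.643125
adj(I−A) = Cᵀ =
  [ 0.8475   0.2575   0.3725]
  [ 0.2700   0.7650   0.2325]
  [ 0.1050   0.2975   0.8050]
(I − A)⁻¹ = adj(I−A) / det(I−A) ≈
  [   1.3178     0.4004     0.5792]
  [   0.4198     1.1895     0.3615]
  [   0.1633     0.4626     1.2517]
The output multiplier for sector j is the column-j sum of the Leontief inverse (I − A)⁻¹ = adj(I−A) / det(I−A).
Column 1 of adj(I−A): (0.8475, 0.2700, 0.1050); det(I−A) = 0.643125.
m_1 = (0.8475 + 0.2700 + 0.1050) / 0.643125 = 1.2225 / 0.643125 ≈ 1.901.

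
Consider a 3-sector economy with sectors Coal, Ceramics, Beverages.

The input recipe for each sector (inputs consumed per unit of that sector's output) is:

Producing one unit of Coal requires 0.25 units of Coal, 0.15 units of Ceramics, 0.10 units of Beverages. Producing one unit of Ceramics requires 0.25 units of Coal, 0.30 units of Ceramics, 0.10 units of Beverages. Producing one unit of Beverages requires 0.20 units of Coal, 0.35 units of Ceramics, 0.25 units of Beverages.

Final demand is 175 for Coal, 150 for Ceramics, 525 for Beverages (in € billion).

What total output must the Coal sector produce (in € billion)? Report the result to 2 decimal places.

x_1 = 753.49

I − A =
  [   0.75    -0.25    -0.20]
  [  -0.15     0.70    -0.35]
  [  -0.10    -0.10     0.75]
Cofactors of I−A, C_ij = (−1)^(i+j)·(minor ij) (rows/columns in the sector order above):
  C_11 = (0.70)(0.75) − (-0.35)(-0.10) = 0.4900
  C_12 = −[(-0.15)(0.75) − (-0.35)(-0.10)] = 0.1475
  C_13 = (-0.15)(-0.10) − (0.70)(-0.10) = 0.0850
  C_21 = −[(-0.25)(0.75) − (-0.20)(-0.10)] = 0.2075
  C_22 = (0.75)(0.75) − (-0.20)(-0.10) = 0.5425
  C_23 = −[(0.75)(-0.10) − (-0.25)(-0.10)] = 0.1000
  C_31 = (-0.25)(-0.35) − (-0.20)(0.70) = 0.2275
  C_32 = −[(0.75)(-0.35) − (-0.20)(-0.15)] = 0.2925
  C_33 = (0.75)(0.70) − (-0.25)(-0.15) = 0.4875
det(I−A) = Σ_j (I−A)_1j·C_1j = (0.75)(0.4900) + (-0.25)(0.1475) + (-0.20)(0.0850) = 0.313625
adj(I−A) = Cᵀ =
  [ 0.4900   0.2075   0.2275]
  [ 0.1475   0.5425   0.2925]
  [ 0.0850   0.1000   0.4875]
(I − A)⁻¹ = adj(I−A) / det(I−A) ≈
  [   1.5624     0.6616     0.7254]
  [   0.4703     1.7298     0.9326]
  [   0.2710     0.3189     1.5544]
x = (I − A)⁻¹ d = adj(I−A)·d / det(I−A), with det(I−A) = 0.313625:
  x_1 = (0.4900·175 + 0.2075·150 + 0.2275·525) / 0.313625 = 236.3125 / 0.313625 ≈ 753.49
  x_2 = (0.1475·175 + 0.5425·150 + 0.2925·525) / 0.313625 = 260.75 / 0.313625 ≈ 831.41
  x_3 = (0.0850·175 + 0.1000·150 + 0.4875·525) / 0.313625 = 285.8125 / 0.313625 ≈ 911.32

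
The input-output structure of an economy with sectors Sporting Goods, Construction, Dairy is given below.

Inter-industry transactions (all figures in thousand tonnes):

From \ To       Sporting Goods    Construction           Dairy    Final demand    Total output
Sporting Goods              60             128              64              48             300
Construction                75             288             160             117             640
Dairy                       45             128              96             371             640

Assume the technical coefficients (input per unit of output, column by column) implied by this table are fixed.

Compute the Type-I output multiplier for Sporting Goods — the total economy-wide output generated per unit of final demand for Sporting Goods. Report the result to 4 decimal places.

Technical coefficients a_ij = z_ij / X_j:
  a_11 = 60/300 = 0.20, a_21 = 75/300 = 0.25, a_31 = 45/300 = 0.15
  a_12 = 128/640 = 0.20, a_22 = 288/640 = 0.45, a_32 = 128/640 = 0.20
  a_13 = 64/640 = 0.10, a_23 = 160/640 = 0.25, a_33 = 96/640 = 0.15
I − A =
  [   0.80    -0.20    -0.10]
  [  -0.25     0.55    -0.25]
  [  -0.15    -0.20     0.85]
Cofactors of I−A, C_ij = (−1)^(i+j)·(minor ij) (rows/columns in the sector order above):
  C_11 = (0.55)(0.85) − (-0.25)(-0.20) = 0.4175
  C_12 = −[(-0.25)(0.85) − (-0.25)(-0.15)] = 0.2500
  C_13 = (-0.25)(-0.20) − (0.55)(-0.15) = 0.1325
  C_21 = −[(-0.20)(0.85) − (-0.10)(-0.20)] = 0.1900
  C_22 = (0.80)(0.85) − (-0.10)(-0.15) = 0.6650
  C_23 = −[(0.80)(-0.20) − (-0.20)(-0.15)] = 0.1900
  C_31 = (-0.20)(-0.25) − (-0.10)(0.55) = 0.1050
  C_32 = −[(0.80)(-0.25) − (-0.10)(-0.25)] = 0.2250
  C_33 = (0.80)(0.55) − (-0.20)(-0.25) = 0.3900
det(I−A) = Σ_j (I−A)_1j·C_1j = (0.80)(0.4175) + (-0.20)(0.2500) + (-0.10)(0.1325) = 0.27075
adj(I−A) = Cᵀ =
  [ 0.4175   0.1900   0.1050]
  [ 0.2500   0.6650   0.2250]
  [ 0.1325   0.1900   0.3900]
(I − A)⁻¹ = adj(I−A) / det(I−A) ≈
  [   1.54201     0.70175     0.38781]
  [   0.92336     2.45614     0.83102]
  [   0.48938     0.70175     1.44044]
The output multiplier for sector j is the column-j sum of the Leontief inverse (I − A)⁻¹ = adj(I−A) / det(I−A).
Column 1 of adj(I−A): (0.4175, 0.2500, 0.1325); det(I−A) = 0.27075.
m_1 = (0.4175 + 0.2500 + 0.1325) / 0.27075 = 0.80 / 0.27075 ≈ 2.9548.

m_1 = 2.9548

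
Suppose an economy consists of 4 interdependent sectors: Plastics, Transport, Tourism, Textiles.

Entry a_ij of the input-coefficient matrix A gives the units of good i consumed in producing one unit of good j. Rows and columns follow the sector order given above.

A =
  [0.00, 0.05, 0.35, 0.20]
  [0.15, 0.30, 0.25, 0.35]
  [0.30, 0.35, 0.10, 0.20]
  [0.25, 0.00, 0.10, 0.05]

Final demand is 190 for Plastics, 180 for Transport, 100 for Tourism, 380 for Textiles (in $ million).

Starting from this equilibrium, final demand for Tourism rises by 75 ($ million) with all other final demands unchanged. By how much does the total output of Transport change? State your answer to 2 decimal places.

Δx_2 = 77.69

I − A =
  [   1.00    -0.05    -0.35    -0.20]
  [  -0.15     0.70    -0.25    -0.35]
  [  -0.30    -0.35     0.90    -0.20]
  [  -0.25     0.00    -0.10     0.95]
Compute the cofactors C_ij = (−1)^(i+j)·(3×3 minor ij) of I−A; the adjugate is their transpose:
adj(I−A) = Cᵀ =
  [ 0.489125   0.165125   0.260375   0.218625]
  [ 0.298250   0.666750   0.343500   0.380750]
  [ 0.315000   0.331750   0.618500   0.318750]
  [ 0.161875   0.078375   0.133625   0.440125]
det(I−A) = Σ_j (I−A)_1j·C_1j = (1.00)(0.489125) + (-0.05)(0.298250) + (-0.35)(0.315000) + (-0.20)(0.161875) = 0.3315875
(I − A)⁻¹ = adj(I−A) / det(I−A) ≈
  [   1.4751     0.4980     0.7852     0.6593]
  [   0.8995     2.0108     1.0359     1.1483]
  [   0.9500     1.0005     1.8653     0.9613]
  [   0.4882     0.2364     0.4030     1.3273]
Δx = (I − A)⁻¹ Δd with Δd having +75 in the Tourism component and 0 elsewhere.
So Δx_2 = L_23 · (+75), where L_23 = adj(I−A)_23 / det(I−A) = 0.343500 / 0.3315875.
Δx_2 = 0.343500 × (+75) / 0.3315875 = 25.7625 / 0.3315875 ≈ 77.69.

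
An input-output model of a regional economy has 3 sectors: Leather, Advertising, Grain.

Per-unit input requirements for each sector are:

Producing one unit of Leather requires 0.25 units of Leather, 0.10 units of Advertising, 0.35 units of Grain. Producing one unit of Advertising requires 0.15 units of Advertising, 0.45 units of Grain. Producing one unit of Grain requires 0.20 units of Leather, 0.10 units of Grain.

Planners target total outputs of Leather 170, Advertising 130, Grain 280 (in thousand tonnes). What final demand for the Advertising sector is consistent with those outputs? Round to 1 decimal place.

I − A =
  [   0.75     0.00    -0.20]
  [  -0.10     0.85     0.00]
  [  -0.35    -0.45     0.90]
d = (I − A) x:
  d_L = (+0.75)·170 + (+0.00)·130 + (-0.20)·280 = 71.5
  d_A = (-0.10)·170 + (+0.85)·130 + (+0.00)·280 = 93.5
  d_G = (-0.35)·170 + (-0.45)·130 + (+0.90)·280 = 134.0

d_A = 93.5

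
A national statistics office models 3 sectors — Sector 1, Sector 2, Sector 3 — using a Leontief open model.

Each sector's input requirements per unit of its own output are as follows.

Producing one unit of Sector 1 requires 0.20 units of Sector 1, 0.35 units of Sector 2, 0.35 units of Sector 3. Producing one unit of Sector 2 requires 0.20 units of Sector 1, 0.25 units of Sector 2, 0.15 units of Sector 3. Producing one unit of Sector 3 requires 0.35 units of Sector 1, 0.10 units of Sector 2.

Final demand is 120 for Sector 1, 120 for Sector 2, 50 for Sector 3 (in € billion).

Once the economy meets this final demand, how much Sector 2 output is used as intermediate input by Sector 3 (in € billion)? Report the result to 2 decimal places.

z_23 = 21.73

I − A =
  [   0.80    -0.20    -0.35]
  [  -0.35     0.75    -0.10]
  [  -0.35    -0.15     1.00]
Cofactors of I−A, C_ij = (−1)^(i+j)·(minor ij) (rows/columns in the sector order above):
  C_11 = (0.75)(1.00) − (-0.10)(-0.15) = 0.7350
  C_12 = −[(-0.35)(1.00) − (-0.10)(-0.35)] = 0.3850
  C_13 = (-0.35)(-0.15) − (0.75)(-0.35) = 0.3150
  C_21 = −[(-0.20)(1.00) − (-0.35)(-0.15)] = 0.2525
  C_22 = (0.80)(1.00) − (-0.35)(-0.35) = 0.6775
  C_23 = −[(0.80)(-0.15) − (-0.20)(-0.35)] = 0.1900
  C_31 = (-0.20)(-0.10) − (-0.35)(0.75) = 0.2825
  C_32 = −[(0.80)(-0.10) − (-0.35)(-0.35)] = 0.2025
  C_33 = (0.80)(0.75) − (-0.20)(-0.35) = 0.5300
det(I−A) = Σ_j (I−A)_1j·C_1j = (0.80)(0.7350) + (-0.20)(0.3850) + (-0.35)(0.3150) = 0.40075
adj(I−A) = Cᵀ =
  [ 0.7350   0.2525   0.2825]
  [ 0.3850   0.6775   0.2025]
  [ 0.3150   0.1900   0.5300]
(I − A)⁻¹ = adj(I−A) / det(I−A) ≈
  [   1.8341     0.6301     0.7049]
  [   0.9607     1.6906     0.5053]
  [   0.7860     0.4741     1.3225]
First solve x = (I − A)⁻¹ d = adj(I−A)·d / det(I−A); in particular x_3 = (0.3150·120 + 0.1900·120 + 0.5300·50) / 0.40075 = 87.10 / 0.40075 ≈ 217.3425.
Intermediate flow from 2 to 3: z_23 = a_23 · x_3 = 0.10 × 87.10 / 0.40075 = 8.71 / 0.40075 ≈ 21.73.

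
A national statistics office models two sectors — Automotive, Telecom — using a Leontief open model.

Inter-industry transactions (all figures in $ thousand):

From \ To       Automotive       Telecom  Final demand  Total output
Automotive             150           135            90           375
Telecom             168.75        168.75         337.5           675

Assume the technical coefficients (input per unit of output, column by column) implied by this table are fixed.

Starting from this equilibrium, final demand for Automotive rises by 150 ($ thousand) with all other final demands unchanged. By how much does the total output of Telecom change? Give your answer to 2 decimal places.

Technical coefficients a_ij = z_ij / X_j:
  a_AA = 150/375 = 0.40, a_TA = 168.75/375 = 0.45
  a_AT = 135/675 = 0.20, a_TT = 168.75/675 = 0.25
I − A =
  [   0.60    -0.20]
  [  -0.45     0.75]
det(I−A) = (0.60)(0.75) − (-0.20)(-0.45) = 0.3600
adj(I−A) = [[0.75, 0.20], [0.45, 0.60]]
(I − A)⁻¹ = adj(I−A) / det(I−A) ≈
  [   2.0833     0.5556]
  [   1.2500     1.6667]
Δx = (I − A)⁻¹ Δd with Δd having +150 in the Automotive component and 0 elsewhere.
So Δx_T = L_TA · (+150), where L_TA = adj(I−A)_TA / det(I−A) = 0.45 / 0.3600.
Δx_T = 0.45 × (+150) / 0.3600 = 67.50 / 0.3600 = 187.50.

Δx_T = 187.50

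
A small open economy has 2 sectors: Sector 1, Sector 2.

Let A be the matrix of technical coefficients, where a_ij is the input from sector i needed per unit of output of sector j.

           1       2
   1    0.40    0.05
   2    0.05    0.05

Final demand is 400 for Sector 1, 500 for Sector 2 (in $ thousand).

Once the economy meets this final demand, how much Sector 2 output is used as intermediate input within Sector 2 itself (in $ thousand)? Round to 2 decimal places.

I − A =
  [   0.60    -0.05]
  [  -0.05     0.95]
det(I−A) = (0.60)(0.95) − (-0.05)(-0.05) = 0.5675
adj(I−A) = [[0.95, 0.05], [0.05, 0.60]]
(I − A)⁻¹ = adj(I−A) / det(I−A) ≈
  [   1.6740     0.0881]
  [   0.0881     1.0573]
First solve x = (I − A)⁻¹ d = adj(I−A)·d / det(I−A); in particular x_2 = (0.05·400 + 0.60·500) / 0.5675 = 320.00 / 0.5675 ≈ 563.8767.
Intermediate flow from 2 to 2: z_22 = a_22 · x_2 = 0.05 × 320.00 / 0.5675 = 16.00 / 0.5675 ≈ 28.19.

z_22 = 28.19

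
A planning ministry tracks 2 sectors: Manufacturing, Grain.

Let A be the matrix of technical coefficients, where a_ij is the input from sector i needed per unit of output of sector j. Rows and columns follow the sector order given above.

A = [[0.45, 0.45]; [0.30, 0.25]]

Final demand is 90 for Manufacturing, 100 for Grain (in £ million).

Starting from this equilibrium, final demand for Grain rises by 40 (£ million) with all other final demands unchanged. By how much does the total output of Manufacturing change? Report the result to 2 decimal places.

I − A =
  [   0.55    -0.45]
  [  -0.30     0.75]
det(I−A) = (0.55)(0.75) − (-0.45)(-0.30) = 0.2775
adj(I−A) = [[0.75, 0.45], [0.30, 0.55]]
(I − A)⁻¹ = adj(I−A) / det(I−A) ≈
  [   2.7027     1.6216]
  [   1.0811     1.9820]
Δx = (I − A)⁻¹ Δd with Δd having +40 in the Grain component and 0 elsewhere.
So Δx_M = L_MG · (+40), where L_MG = adj(I−A)_MG / det(I−A) = 0.45 / 0.2775.
Δx_M = 0.45 × (+40) / 0.2775 = 18.00 / 0.2775 ≈ 64.86.

Δx_M = 64.86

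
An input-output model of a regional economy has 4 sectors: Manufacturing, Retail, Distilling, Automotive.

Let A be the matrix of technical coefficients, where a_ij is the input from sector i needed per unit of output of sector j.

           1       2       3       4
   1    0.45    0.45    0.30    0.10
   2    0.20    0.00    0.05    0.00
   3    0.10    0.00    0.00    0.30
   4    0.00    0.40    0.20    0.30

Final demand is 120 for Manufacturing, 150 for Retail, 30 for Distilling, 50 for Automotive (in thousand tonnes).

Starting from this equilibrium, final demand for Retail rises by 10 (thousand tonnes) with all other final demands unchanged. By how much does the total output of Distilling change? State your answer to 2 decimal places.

Δx_3 = 4.04

I − A =
  [   0.55    -0.45    -0.30    -0.10]
  [  -0.20     1.00    -0.05     0.00]
  [  -0.10     0.00     1.00    -0.30]
  [   0.00    -0.40    -0.20     0.70]
Compute the cofactors C_ij = (−1)^(i+j)·(3×3 minor ij) of I−A; the adjugate is their transpose:
adj(I−A) = Cᵀ =
  [ 0.63400   0.36400   0.24775   0.19675]
  [ 0.13150   0.32900   0.06525   0.04675]
  [ 0.09400   0.10150   0.31400   0.14800]
  [ 0.10200   0.21700   0.12700   0.42775]
det(I−A) = Σ_j (I−A)_1j·C_1j = (0.55)(0.63400) + (-0.45)(0.13150) + (-0.30)(0.09400) + (-0.10)(0.10200) = 0.251125
(I − A)⁻¹ = adj(I−A) / det(I−A) ≈
  [   2.5246     1.4495     0.9866     0.7835]
  [   0.5236     1.3101     0.2598     0.1862]
  [   0.3743     0.4042     1.2504     0.5893]
  [   0.4062     0.8641     0.5057     1.7033]
Δx = (I − A)⁻¹ Δd with Δd having +10 in the Retail component and 0 elsewhere.
So Δx_3 = L_32 · (+10), where L_32 = adj(I−A)_32 / det(I−A) = 0.10150 / 0.251125.
Δx_3 = 0.10150 × (+10) / 0.251125 = 1.015 / 0.251125 ≈ 4.04.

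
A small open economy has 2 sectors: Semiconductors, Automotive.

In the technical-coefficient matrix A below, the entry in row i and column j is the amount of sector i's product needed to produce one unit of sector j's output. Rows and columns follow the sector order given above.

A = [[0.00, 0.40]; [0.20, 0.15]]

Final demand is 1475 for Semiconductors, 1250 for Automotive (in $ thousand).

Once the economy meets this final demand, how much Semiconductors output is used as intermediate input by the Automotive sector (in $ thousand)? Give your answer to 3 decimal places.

z_12 = 802.597

I − A =
  [   1.00    -0.40]
  [  -0.20     0.85]
det(I−A) = (1.00)(0.85) − (-0.40)(-0.20) = 0.7700
adj(I−A) = [[0.85, 0.40], [0.20, 1.00]]
(I − A)⁻¹ = adj(I−A) / det(I−A) ≈
  [   1.1039     0.5195]
  [   0.2597     1.2987]
First solve x = (I − A)⁻¹ d = adj(I−A)·d / det(I−A); in particular x_2 = (0.20·1475 + 1.00·1250) / 0.7700 = 1545.00 / 0.7700 ≈ 2006.49351.
Intermediate flow from 1 to 2: z_12 = a_12 · x_2 = 0.40 × 1545.00 / 0.7700 = 618.00 / 0.7700 ≈ 802.597.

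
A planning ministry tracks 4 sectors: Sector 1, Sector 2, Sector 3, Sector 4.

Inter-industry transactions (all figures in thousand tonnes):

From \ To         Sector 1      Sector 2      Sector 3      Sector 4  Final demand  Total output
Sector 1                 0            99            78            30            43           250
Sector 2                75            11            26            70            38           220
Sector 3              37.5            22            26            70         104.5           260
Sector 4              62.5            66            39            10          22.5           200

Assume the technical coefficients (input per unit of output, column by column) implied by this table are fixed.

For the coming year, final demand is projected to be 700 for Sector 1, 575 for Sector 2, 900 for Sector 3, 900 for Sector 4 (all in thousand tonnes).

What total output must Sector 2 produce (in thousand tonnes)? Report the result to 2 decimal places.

Technical coefficients a_ij = z_ij / X_j:
  a_11 = 0/250 = 0.00, a_21 = 75/250 = 0.30, a_31 = 37.5/250 = 0.15, a_41 = 62.5/250 = 0.25
  a_12 = 99/220 = 0.45, a_22 = 11/220 = 0.05, a_32 = 22/220 = 0.10, a_42 = 66/220 = 0.30
  a_13 = 78/260 = 0.30, a_23 = 26/260 = 0.10, a_33 = 26/260 = 0.10, a_43 = 39/260 = 0.15
  a_14 = 30/200 = 0.15, a_24 = 70/200 = 0.35, a_34 = 70/200 = 0.35, a_44 = 10/200 = 0.05
I − A =
  [   1.00    -0.45    -0.30    -0.15]
  [  -0.30     0.95    -0.10    -0.35]
  [  -0.15    -0.10     0.90    -0.35]
  [  -0.25    -0.30    -0.15     0.95]
Compute the cofactors C_ij = (−1)^(i+j)·(3×3 minor ij) of I−A; the adjugate is their transpose:
adj(I−A) = Cᵀ =
  [ 0.642625   0.463875   0.331500   0.394500]
  [ 0.350375   0.696375   0.262250   0.408500]
  [ 0.271500   0.306500   0.580750   0.369750]
  [ 0.322625   0.390375   0.261750   0.665000]
det(I−A) = Σ_j (I−A)_1j·C_1j = (1.00)(0.642625) + (-0.45)(0.350375) + (-0.30)(0.271500) + (-0.15)(0.322625) = 0.3551125
(I − A)⁻¹ = adj(I−A) / det(I−A) ≈
  [   1.8096     1.3063     0.9335     1.1109]
  [   0.9867     1.9610     0.7385     1.1503]
  [   0.7645     0.8631     1.6354     1.0412]
  [   0.9085     1.0993     0.7371     1.8726]
x = (I − A)⁻¹ d = adj(I−A)·d / det(I−A), with det(I−A) = 0.3551125:
  x_1 = (0.642625·700 + 0.463875·575 + 0.331500·900 + 0.394500·900) / 0.3551125 = 1369.965625 / 0.3551125 ≈ 3857.84
  x_2 = (0.350375·700 + 0.696375·575 + 0.262250·900 + 0.408500·900) / 0.3551125 = 1249.353125 / 0.3551125 ≈ 3518.19
  x_3 = (0.271500·700 + 0.306500·575 + 0.580750·900 + 0.369750·900) / 0.3551125 = 1221.7375 / 0.3551125 ≈ 3440.42
  x_4 = (0.322625·700 + 0.390375·575 + 0.261750·900 + 0.665000·900) / 0.3551125 = 1284.378125 / 0.3551125 ≈ 3616.82

x_2 = 3518.19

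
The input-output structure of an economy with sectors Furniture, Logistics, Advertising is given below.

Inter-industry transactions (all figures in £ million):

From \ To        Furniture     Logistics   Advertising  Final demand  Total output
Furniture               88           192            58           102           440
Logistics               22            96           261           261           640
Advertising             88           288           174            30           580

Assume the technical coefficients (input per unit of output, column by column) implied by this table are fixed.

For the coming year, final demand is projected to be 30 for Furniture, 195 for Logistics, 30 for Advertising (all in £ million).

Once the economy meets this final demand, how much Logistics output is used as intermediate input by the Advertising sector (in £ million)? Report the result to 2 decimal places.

z_LA = 188.27

Technical coefficients a_ij = z_ij / X_j:
  a_FF = 88/440 = 0.20, a_LF = 22/440 = 0.05, a_AF = 88/440 = 0.20
  a_FL = 192/640 = 0.30, a_LL = 96/640 = 0.15, a_AL = 288/640 = 0.45
  a_FA = 58/580 = 0.10, a_LA = 261/580 = 0.45, a_AA = 174/580 = 0.30
I − A =
  [   0.80    -0.30    -0.10]
  [  -0.05     0.85    -0.45]
  [  -0.20    -0.45     0.70]
Cofactors of I−A, C_ij = (−1)^(i+j)·(minor ij) (rows/columns in the sector order above):
  C_11 = (0.85)(0.70) − (-0.45)(-0.45) = 0.3925
  C_12 = −[(-0.05)(0.70) − (-0.45)(-0.20)] = 0.1250
  C_13 = (-0.05)(-0.45) − (0.85)(-0.20) = 0.1925
  C_21 = −[(-0.30)(0.70) − (-0.10)(-0.45)] = 0.2550
  C_22 = (0.80)(0.70) − (-0.10)(-0.20) = 0.5400
  C_23 = −[(0.80)(-0.45) − (-0.30)(-0.20)] = 0.4200
  C_31 = (-0.30)(-0.45) − (-0.10)(0.85) = 0.2200
  C_32 = −[(0.80)(-0.45) − (-0.10)(-0.05)] = 0.3650
  C_33 = (0.80)(0.85) − (-0.30)(-0.05) = 0.6650
det(I−A) = Σ_j (I−A)_1j·C_1j = (0.80)(0.3925) + (-0.30)(0.1250) + (-0.10)(0.1925) = 0.25725
adj(I−A) = Cᵀ =
  [ 0.3925   0.2550   0.2200]
  [ 0.1250   0.5400   0.3650]
  [ 0.1925   0.4200   0.6650]
(I − A)⁻¹ = adj(I−A) / det(I−A) ≈
  [   1.5258     0.9913     0.8552]
  [   0.4859     2.0991     1.4189]
  [   0.7483     1.6327     2.5850]
First solve x = (I − A)⁻¹ d = adj(I−A)·d / det(I−A); in particular x_A = (0.1925·30 + 0.4200·195 + 0.6650·30) / 0.25725 = 107.625 / 0.25725 ≈ 418.3673.
Intermediate flow from L to A: z_LA = a_LA · x_A = 0.45 × 107.625 / 0.25725 = 48.43125 / 0.25725 ≈ 188.27.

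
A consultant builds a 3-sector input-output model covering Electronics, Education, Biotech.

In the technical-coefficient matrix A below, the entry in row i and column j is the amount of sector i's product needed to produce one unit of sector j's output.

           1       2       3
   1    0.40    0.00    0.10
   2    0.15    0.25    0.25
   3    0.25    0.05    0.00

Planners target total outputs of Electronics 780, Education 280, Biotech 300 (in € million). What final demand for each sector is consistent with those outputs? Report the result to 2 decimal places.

d_1 = 438.00, d_2 = 18.00, d_3 = 91.00

I − A =
  [   0.60     0.00    -0.10]
  [  -0.15     0.75    -0.25]
  [  -0.25    -0.05     1.00]
d = (I − A) x:
  d_1 = (+0.60)·780 + (+0.00)·280 + (-0.10)·300 = 438.00
  d_2 = (-0.15)·780 + (+0.75)·280 + (-0.25)·300 = 18.00
  d_3 = (-0.25)·780 + (-0.05)·280 + (+1.00)·300 = 91.00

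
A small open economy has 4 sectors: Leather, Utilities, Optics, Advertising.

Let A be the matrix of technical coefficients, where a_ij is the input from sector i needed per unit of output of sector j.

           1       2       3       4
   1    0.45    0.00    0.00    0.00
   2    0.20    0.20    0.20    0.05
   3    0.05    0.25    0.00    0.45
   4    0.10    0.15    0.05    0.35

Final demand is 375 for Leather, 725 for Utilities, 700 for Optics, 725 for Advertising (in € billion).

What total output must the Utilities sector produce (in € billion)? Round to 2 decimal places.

x_2 = 1671.94

I − A =
  [   0.55     0.00     0.00     0.00]
  [  -0.20     0.80    -0.20    -0.05]
  [  -0.05    -0.25     1.00    -0.45]
  [  -0.10    -0.15    -0.05     0.65]
Compute the cofactors C_ij = (−1)^(i+j)·(3×3 minor ij) of I−A; the adjugate is their transpose:
adj(I−A) = Cᵀ =
  [ 0.447875   0.000000   0.000000   0.000000]
  [ 0.146125   0.345125   0.072875   0.077000]
  [ 0.108875   0.126500   0.281875   0.204875]
  [ 0.111000   0.089375   0.038500   0.412500]
det(I−A) = Σ_j (I−A)_1j·C_1j = (0.55)(0.447875) + (0.00)(0.146125) + (0.00)(0.108875) + (0.00)(0.111000) = 0.24633125
(I − A)⁻¹ = adj(I−A) / det(I−A) ≈
  [   1.8182     0.0000     0.0000     0.0000]
  [   0.5932     1.4011     0.2958     0.3126]
  [   0.4420     0.5135     1.1443     0.8317]
  [   0.4506     0.3628     0.1563     1.6746]
x = (I − A)⁻¹ d = adj(I−A)·d / det(I−A), with det(I−A) = 0.24633125:
  x_1 = (0.447875·375 + 0.000000·725 + 0.000000·700 + 0.000000·725) / 0.24633125 = 167.953125 / 0.24633125 ≈ 681.82
  x_2 = (0.146125·375 + 0.345125·725 + 0.072875·700 + 0.077000·725) / 0.24633125 = 411.85 / 0.24633125 ≈ 1671.94
  x_3 = (0.108875·375 + 0.126500·725 + 0.281875·700 + 0.204875·725) / 0.24633125 = 478.3875 / 0.24633125 ≈ 1942.05
  x_4 = (0.111000·375 + 0.089375·725 + 0.038500·700 + 0.412500·725) / 0.24633125 = 432.434375 / 0.24633125 ≈ 1755.50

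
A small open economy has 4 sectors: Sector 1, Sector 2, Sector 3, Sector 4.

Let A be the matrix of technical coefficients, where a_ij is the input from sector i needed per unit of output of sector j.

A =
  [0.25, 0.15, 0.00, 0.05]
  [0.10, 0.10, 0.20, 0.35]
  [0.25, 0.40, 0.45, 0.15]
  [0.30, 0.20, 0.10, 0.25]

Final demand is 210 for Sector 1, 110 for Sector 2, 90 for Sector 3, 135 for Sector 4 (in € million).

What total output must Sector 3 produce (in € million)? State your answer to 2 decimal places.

I − A =
  [   0.75    -0.15     0.00    -0.05]
  [  -0.10     0.90    -0.20    -0.35]
  [  -0.25    -0.40     0.55    -0.15]
  [  -0.30    -0.20    -0.10     0.75]
Compute the cofactors C_ij = (−1)^(i+j)·(3×3 minor ij) of I−A; the adjugate is their transpose:
adj(I−A) = Cᵀ =
  [ 0.239250   0.067125   0.034250   0.054125]
  [ 0.152750   0.288625   0.136250   0.172125]
  [ 0.266750   0.278875   0.412250   0.230375]
  [ 0.172000   0.141000   0.105000   0.295500]
det(I−A) = Σ_j (I−A)_1j·C_1j = (0.75)(0.239250) + (-0.15)(0.152750) + (0.00)(0.266750) + (-0.05)(0.172000) = 0.147925
(I − A)⁻¹ = adj(I−A) / det(I−A) ≈
  [   1.6174     0.4538     0.2315     0.3659]
  [   1.0326     1.9512     0.9211     1.1636]
  [   1.8033     1.8852     2.7869     1.5574]
  [   1.1628     0.9532     0.7098     1.9976]
x = (I − A)⁻¹ d = adj(I−A)·d / det(I−A), with det(I−A) = 0.147925:
  x_1 = (0.239250·210 + 0.067125·110 + 0.034250·90 + 0.054125·135) / 0.147925 = 68.015625 / 0.147925 ≈ 459.80
  x_2 = (0.152750·210 + 0.288625·110 + 0.136250·90 + 0.172125·135) / 0.147925 = 99.325625 / 0.147925 ≈ 671.46
  x_3 = (0.266750·210 + 0.278875·110 + 0.412250·90 + 0.230375·135) / 0.147925 = 154.896875 / 0.147925 ≈ 1047.13
  x_4 = (0.172000·210 + 0.141000·110 + 0.105000·90 + 0.295500·135) / 0.147925 = 100.9725 / 0.147925 ≈ 682.59

x_3 = 1047.13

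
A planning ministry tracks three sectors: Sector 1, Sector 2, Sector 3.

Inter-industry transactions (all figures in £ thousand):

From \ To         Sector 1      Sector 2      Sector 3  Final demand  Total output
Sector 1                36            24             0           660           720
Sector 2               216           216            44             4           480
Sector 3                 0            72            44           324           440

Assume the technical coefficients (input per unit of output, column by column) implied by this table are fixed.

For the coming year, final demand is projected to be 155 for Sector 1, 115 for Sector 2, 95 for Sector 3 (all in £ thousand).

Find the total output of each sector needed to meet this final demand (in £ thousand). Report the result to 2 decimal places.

x_1 = 180.90, x_2 = 337.18, x_3 = 161.75

Technical coefficients a_ij = z_ij / X_j:
  a_11 = 36/720 = 0.05, a_21 = 216/720 = 0.30, a_31 = 0/720 = 0.00
  a_12 = 24/480 = 0.05, a_22 = 216/480 = 0.45, a_32 = 72/480 = 0.15
  a_13 = 0/440 = 0.00, a_23 = 44/440 = 0.10, a_33 = 44/440 = 0.10
I − A =
  [   0.95    -0.05     0.00]
  [  -0.30     0.55    -0.10]
  [   0.00    -0.15     0.90]
Cofactors of I−A, C_ij = (−1)^(i+j)·(minor ij) (rows/columns in the sector order above):
  C_11 = (0.55)(0.90) − (-0.10)(-0.15) = 0.4800
  C_12 = −[(-0.30)(0.90) − (-0.10)(0.00)] = 0.2700
  C_13 = (-0.30)(-0.15) − (0.55)(0.00) = 0.0450
  C_21 = −[(-0.05)(0.90) − (0.00)(-0.15)] = 0.0450
  C_22 = (0.95)(0.90) − (0.00)(0.00) = 0.8550
  C_23 = −[(0.95)(-0.15) − (-0.05)(0.00)] = 0.1425
  C_31 = (-0.05)(-0.10) − (0.00)(0.55) = 0.0050
  C_32 = −[(0.95)(-0.10) − (0.00)(-0.30)] = 0.0950
  C_33 = (0.95)(0.55) − (-0.05)(-0.30) = 0.5075
det(I−A) = Σ_j (I−A)_1j·C_1j = (0.95)(0.4800) + (-0.05)(0.2700) + (0.00)(0.0450) = 0.4425
adj(I−A) = Cᵀ =
  [ 0.4800   0.0450   0.0050]
  [ 0.2700   0.8550   0.0950]
  [ 0.0450   0.1425   0.5075]
(I − A)⁻¹ = adj(I−A) / det(I−A) ≈
  [   1.0847     0.1017     0.0113]
  [   0.6102     1.9322     0.2147]
  [   0.1017     0.3220     1.1469]
x = (I − A)⁻¹ d = adj(I−A)·d / det(I−A), with det(I−A) = 0.4425:
  x_1 = (0.4800·155 + 0.0450·115 + 0.0050·95) / 0.4425 = 80.05 / 0.4425 ≈ 180.90
  x_2 = (0.2700·155 + 0.8550·115 + 0.0950·95) / 0.4425 = 149.20 / 0.4425 ≈ 337.18
  x_3 = (0.0450·155 + 0.1425·115 + 0.5075·95) / 0.4425 = 71.575 / 0.4425 ≈ 161.75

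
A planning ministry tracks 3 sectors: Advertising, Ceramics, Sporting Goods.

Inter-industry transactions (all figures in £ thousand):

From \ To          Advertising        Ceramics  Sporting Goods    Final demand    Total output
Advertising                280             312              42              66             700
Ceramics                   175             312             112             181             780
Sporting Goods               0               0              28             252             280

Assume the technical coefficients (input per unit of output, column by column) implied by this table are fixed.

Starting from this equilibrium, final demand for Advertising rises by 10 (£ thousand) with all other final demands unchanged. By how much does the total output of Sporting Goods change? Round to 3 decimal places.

Technical coefficients a_ij = z_ij / X_j:
  a_AA = 280/700 = 0.40, a_CA = 175/700 = 0.25, a_SA = 0/700 = 0.00
  a_AC = 312/780 = 0.40, a_CC = 312/780 = 0.40, a_SC = 0/780 = 0.00
  a_AS = 42/280 = 0.15, a_CS = 112/280 = 0.40, a_SS = 28/280 = 0.10
I − A =
  [   0.60    -0.40    -0.15]
  [  -0.25     0.60    -0.40]
  [   0.00     0.00     0.90]
Cofactors of I−A, C_ij = (−1)^(i+j)·(minor ij) (rows/columns in the sector order above):
  C_11 = (0.60)(0.90) − (-0.40)(0.00) = 0.5400
  C_12 = −[(-0.25)(0.90) − (-0.40)(0.00)] = 0.2250
  C_13 = (-0.25)(0.00) − (0.60)(0.00) = 0.0000
  C_21 = −[(-0.40)(0.90) − (-0.15)(0.00)] = 0.3600
  C_22 = (0.60)(0.90) − (-0.15)(0.00) = 0.5400
  C_23 = −[(0.60)(0.00) − (-0.40)(0.00)] = 0.0000
  C_31 = (-0.40)(-0.40) − (-0.15)(0.60) = 0.2500
  C_32 = −[(0.60)(-0.40) − (-0.15)(-0.25)] = 0.2775
  C_33 = (0.60)(0.60) − (-0.40)(-0.25) = 0.2600
det(I−A) = Σ_j (I−A)_1j·C_1j = (0.60)(0.5400) + (-0.40)(0.2250) + (-0.15)(0.0000) = 0.2340
adj(I−A) = Cᵀ =
  [ 0.5400   0.3600   0.2500]
  [ 0.2250   0.5400   0.2775]
  [ 0.0000   0.0000   0.2600]
(I − A)⁻¹ = adj(I−A) / det(I−A) ≈
  [   2.3077     1.5385     1.0684]
  [   0.9615     2.3077     1.1859]
  [   0.0000     0.0000     1.1111]
Δx = (I − A)⁻¹ Δd with Δd having +10 in the Advertising component and 0 elsewhere.
So Δx_S = L_SA · (+10), where L_SA = adj(I−A)_SA / det(I−A) = 0.0000 / 0.2340.
Δx_S = 0.0000 × (+10) / 0.2340 = 0.00 / 0.2340 = 0.000.

Δx_S = 0.000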